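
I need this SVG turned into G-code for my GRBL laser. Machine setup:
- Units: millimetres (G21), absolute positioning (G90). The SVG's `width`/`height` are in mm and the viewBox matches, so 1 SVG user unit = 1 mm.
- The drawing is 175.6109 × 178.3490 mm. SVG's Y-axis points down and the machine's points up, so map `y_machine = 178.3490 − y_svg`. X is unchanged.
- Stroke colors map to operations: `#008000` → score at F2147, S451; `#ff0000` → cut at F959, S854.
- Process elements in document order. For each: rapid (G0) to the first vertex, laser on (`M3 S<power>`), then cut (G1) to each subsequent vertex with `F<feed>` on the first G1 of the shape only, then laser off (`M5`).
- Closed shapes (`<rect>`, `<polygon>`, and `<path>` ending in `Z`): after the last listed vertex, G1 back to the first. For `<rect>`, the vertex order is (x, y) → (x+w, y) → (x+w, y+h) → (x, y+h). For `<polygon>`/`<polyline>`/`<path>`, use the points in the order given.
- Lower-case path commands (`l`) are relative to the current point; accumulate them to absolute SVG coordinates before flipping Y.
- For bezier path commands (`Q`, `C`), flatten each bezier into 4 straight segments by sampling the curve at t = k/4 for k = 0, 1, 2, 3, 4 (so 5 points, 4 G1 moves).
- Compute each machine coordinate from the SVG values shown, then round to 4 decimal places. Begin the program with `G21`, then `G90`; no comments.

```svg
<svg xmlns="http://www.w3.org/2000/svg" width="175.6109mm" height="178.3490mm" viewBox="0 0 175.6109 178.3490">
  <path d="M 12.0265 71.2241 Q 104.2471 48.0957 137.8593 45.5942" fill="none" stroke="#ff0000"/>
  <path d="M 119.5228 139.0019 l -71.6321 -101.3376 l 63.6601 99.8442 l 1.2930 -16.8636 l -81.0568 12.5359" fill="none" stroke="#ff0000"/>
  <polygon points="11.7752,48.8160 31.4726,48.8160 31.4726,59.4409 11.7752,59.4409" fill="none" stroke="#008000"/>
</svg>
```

G21
G90
G0 X12.0265 Y107.1249
M3 S854
G1 X54.4738 Y117.3999 F959
G1 X89.5950 Y125.0966
G1 X117.3902 Y130.2149
G1 X137.8593 Y132.7548
M5
G0 X119.5228 Y39.3471
M3 S854
G1 X47.8907 Y140.6847 F959
G1 X111.5508 Y40.8405
G1 X112.8438 Y57.7041
G1 X31.7870 Y45.1682
M5
G0 X11.7752 Y129.5330
M3 S451
G1 X31.4726 Y129.5330 F2147
G1 X31.4726 Y118.9081
G1 X11.7752 Y118.9081
G1 X11.7752 Y129.5330
M5

Since the viewBox matches the mm dimensions, user units are millimetres directly. The only transform is the Y-flip y_m = 178.3490 − y_svg.

Shape 1 is a quadratic bezier drawn with `<path>`. Its stroke #ff0000 means cut at S854, F959. After flipping Y the toolpath is (12.0265,107.1249) → (54.4738,117.3999) → (89.5950,125.0966) → (117.3902,130.2149) → (137.8593,132.7548).

Shape 2 is a open polyline drawn with `<path>`. Its stroke #ff0000 means cut at S854, F959. After flipping Y the toolpath is (119.5228,39.3471) → (47.8907,140.6847) → (111.5508,40.8405) → (112.8438,57.7041) → (31.7870,45.1682).

Shape 3 is a rectangle drawn with `<polygon>`. Its stroke #008000 means score at S451, F2147. After flipping Y the toolpath is (11.7752,129.5330) → (31.4726,129.5330) → (31.4726,118.9081) → (11.7752,118.9081) → (11.7752,129.5330), returning to the start.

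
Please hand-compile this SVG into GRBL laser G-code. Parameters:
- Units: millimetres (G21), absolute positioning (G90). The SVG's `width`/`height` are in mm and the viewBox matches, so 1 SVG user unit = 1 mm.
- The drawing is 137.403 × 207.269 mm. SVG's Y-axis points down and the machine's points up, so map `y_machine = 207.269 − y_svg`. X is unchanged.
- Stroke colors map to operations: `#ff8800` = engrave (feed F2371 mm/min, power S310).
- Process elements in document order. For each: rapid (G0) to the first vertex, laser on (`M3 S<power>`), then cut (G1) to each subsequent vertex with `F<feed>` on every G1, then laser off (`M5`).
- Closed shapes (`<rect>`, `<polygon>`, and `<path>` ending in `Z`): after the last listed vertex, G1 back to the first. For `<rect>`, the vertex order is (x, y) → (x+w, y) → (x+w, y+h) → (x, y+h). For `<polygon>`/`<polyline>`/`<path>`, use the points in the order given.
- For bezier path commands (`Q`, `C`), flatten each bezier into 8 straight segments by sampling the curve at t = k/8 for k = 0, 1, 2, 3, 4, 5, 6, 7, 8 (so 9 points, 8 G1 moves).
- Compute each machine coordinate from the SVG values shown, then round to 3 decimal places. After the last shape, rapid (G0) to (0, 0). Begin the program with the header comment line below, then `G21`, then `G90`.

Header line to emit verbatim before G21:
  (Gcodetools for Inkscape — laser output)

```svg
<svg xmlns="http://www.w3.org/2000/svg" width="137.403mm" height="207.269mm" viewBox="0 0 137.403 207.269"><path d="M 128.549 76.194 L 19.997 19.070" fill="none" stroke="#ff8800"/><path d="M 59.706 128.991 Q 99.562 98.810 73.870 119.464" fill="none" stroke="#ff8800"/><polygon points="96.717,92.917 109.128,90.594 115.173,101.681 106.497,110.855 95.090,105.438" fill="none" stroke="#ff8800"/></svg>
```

(Gcodetools for Inkscape — laser output)
G21
G90
G0 X128.549 Y131.075
M3 S310
G1 X19.997 Y188.199 F2371
M5
G0 X59.706 Y78.278
M3 S310
G1 X68.646 Y85.029 F2371
G1 X75.537 Y90.191 F2371
G1 X80.380 Y93.765 F2371
G1 X83.175 Y95.750 F2371
G1 X83.921 Y96.147 F2371
G1 X82.619 Y94.955 F2371
G1 X79.269 Y92.174 F2371
G1 X73.870 Y87.805 F2371
M5
G0 X96.717 Y114.352
M3 S310
G1 X109.128 Y116.675 F2371
G1 X115.173 Y105.588 F2371
G1 X106.497 Y96.414 F2371
G1 X95.090 Y101.831 F2371
G1 X96.717 Y114.352 F2371
M5
G0 X0.000 Y0.000

1 u = 1 mm; y_m = 207.269 − y.

[1] `<path>` line segment, #ff8800→engrave S310 F2371: (128.549,131.075) → (19.997,188.199)

[2] `<path>` quadratic bezier, #ff8800→engrave S310 F2371: (59.706,78.278) → (68.646,85.029) → (75.537,90.191) → (80.380,93.765) → (83.175,95.750) → (83.921,96.147) → (82.619,94.955) → (79.269,92.174) → (73.870,87.805)

[3] `<polygon>` regular polygon, #ff8800→engrave S310 F2371: (96.717,114.352) → (109.128,116.675) → (115.173,105.588) → (106.497,96.414) → (95.090,101.831) → (96.717,114.352) (closed)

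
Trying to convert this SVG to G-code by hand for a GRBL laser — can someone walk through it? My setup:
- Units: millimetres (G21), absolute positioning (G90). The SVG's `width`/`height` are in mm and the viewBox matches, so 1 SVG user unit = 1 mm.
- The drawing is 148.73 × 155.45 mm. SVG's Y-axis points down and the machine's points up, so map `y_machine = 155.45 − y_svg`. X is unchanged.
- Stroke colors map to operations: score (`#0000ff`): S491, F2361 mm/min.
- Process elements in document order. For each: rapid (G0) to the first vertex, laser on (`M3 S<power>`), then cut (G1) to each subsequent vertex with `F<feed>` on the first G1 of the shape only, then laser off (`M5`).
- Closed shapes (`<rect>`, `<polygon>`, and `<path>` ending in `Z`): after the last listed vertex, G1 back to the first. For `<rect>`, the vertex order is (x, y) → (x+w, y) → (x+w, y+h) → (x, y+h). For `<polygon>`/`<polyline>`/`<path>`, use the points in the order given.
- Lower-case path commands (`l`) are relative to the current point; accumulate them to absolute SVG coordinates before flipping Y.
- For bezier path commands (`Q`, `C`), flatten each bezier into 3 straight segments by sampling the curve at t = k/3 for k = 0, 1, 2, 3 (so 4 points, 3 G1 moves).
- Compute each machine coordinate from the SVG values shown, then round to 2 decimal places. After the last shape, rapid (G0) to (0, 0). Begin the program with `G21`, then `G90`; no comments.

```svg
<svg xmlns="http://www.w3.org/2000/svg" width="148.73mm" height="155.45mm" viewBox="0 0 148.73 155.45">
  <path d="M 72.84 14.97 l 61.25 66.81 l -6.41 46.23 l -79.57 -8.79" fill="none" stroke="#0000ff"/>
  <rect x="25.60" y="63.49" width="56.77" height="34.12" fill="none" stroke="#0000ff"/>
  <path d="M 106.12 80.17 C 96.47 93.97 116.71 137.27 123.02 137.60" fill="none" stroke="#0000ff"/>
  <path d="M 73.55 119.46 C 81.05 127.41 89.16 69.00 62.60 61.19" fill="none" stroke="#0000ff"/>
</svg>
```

G21
G90
G0 X72.84 Y140.48
M3 S491
G1 X134.09 Y73.67 F2361
G1 X127.68 Y27.44
G1 X48.11 Y36.23
M5
G0 X25.60 Y91.96
M3 S491
G1 X82.37 Y91.96 F2361
G1 X82.37 Y57.84
G1 X25.60 Y57.84
G1 X25.60 Y91.96
M5
G0 X106.12 Y75.28
M3 S491
G1 X104.81 Y54.33 F2361
G1 X113.69 Y29.82
G1 X123.02 Y17.85
M5
G0 X73.55 Y35.99
M3 S491
G1 X79.95 Y45.83 F2361
G1 X78.91 Y73.92
G1 X62.60 Y94.26
M5
G0 X0.00 Y0.00

Since the viewBox matches the mm dimensions, user units are millimetres directly. The only transform is the Y-flip y_m = 155.45 − y_svg.

Shape 1 is a open polyline drawn with `<path>`. Its stroke #0000ff means score at S491, F2361. After flipping Y the toolpath is (72.84,140.48) → (134.09,73.67) → (127.68,27.44) → (48.11,36.23).

Shape 2 is a rectangle drawn with `<rect>`. Its stroke #0000ff means score at S491, F2361. After flipping Y the toolpath is (25.60,91.96) → (82.37,91.96) → (82.37,57.84) → (25.60,57.84) → (25.60,91.96), returning to the start.

Shape 3 is a cubic bezier drawn with `<path>`. Its stroke #0000ff means score at S491, F2361. After flipping Y the toolpath is (106.12,75.28) → (104.81,54.33) → (113.69,29.82) → (123.02,17.85).

Shape 4 is a cubic bezier drawn with `<path>`. Its stroke #0000ff means score at S491, F2361. After flipping Y the toolpath is (73.55,35.99) → (79.95,45.83) → (78.91,73.92) → (62.60,94.26).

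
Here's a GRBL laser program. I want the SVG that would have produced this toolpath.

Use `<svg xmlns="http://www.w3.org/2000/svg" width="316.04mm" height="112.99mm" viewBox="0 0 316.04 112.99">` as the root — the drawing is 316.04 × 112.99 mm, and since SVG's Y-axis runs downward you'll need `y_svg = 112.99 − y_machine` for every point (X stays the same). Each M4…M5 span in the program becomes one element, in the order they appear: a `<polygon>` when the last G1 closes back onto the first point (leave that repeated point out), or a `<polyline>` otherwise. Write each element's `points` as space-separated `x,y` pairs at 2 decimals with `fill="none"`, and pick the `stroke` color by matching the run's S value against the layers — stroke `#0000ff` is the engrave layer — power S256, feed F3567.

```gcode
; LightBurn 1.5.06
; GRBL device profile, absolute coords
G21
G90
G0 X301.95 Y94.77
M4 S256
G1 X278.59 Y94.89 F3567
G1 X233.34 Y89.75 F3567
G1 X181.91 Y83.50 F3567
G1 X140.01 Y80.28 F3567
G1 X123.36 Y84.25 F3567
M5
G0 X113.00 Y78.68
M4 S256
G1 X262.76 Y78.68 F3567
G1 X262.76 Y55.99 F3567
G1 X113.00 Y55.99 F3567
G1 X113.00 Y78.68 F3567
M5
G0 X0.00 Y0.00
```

<svg xmlns="http://www.w3.org/2000/svg" width="316.04mm" height="112.99mm" viewBox="0 0 316.04 112.99">
  <polyline points="301.95,18.22 278.59,18.10 233.34,23.24 181.91,29.49 140.01,32.71 123.36,28.74" fill="none" stroke="#0000ff"/>
  <polygon points="113.00,34.31 262.76,34.31 262.76,57.00 113.00,57.00" fill="none" stroke="#0000ff"/>
</svg>

Each laser-on run becomes one SVG element. Flip Y back into SVG space with y_svg = 112.99 − y_machine. Every run uses S256, so all elements get stroke `#0000ff` (engrave).

Run 1: The run is open, so emit a `<polyline>` with points (Y-flipped): 301.95,18.22 278.59,18.10 233.34,23.24 181.91,29.49 140.01,32.71 123.36,28.74.

Run 2: The run returns to its start, so emit a `<polygon>` with points (Y-flipped): 113.00,34.31 262.76,34.31 262.76,57.00 113.00,57.00.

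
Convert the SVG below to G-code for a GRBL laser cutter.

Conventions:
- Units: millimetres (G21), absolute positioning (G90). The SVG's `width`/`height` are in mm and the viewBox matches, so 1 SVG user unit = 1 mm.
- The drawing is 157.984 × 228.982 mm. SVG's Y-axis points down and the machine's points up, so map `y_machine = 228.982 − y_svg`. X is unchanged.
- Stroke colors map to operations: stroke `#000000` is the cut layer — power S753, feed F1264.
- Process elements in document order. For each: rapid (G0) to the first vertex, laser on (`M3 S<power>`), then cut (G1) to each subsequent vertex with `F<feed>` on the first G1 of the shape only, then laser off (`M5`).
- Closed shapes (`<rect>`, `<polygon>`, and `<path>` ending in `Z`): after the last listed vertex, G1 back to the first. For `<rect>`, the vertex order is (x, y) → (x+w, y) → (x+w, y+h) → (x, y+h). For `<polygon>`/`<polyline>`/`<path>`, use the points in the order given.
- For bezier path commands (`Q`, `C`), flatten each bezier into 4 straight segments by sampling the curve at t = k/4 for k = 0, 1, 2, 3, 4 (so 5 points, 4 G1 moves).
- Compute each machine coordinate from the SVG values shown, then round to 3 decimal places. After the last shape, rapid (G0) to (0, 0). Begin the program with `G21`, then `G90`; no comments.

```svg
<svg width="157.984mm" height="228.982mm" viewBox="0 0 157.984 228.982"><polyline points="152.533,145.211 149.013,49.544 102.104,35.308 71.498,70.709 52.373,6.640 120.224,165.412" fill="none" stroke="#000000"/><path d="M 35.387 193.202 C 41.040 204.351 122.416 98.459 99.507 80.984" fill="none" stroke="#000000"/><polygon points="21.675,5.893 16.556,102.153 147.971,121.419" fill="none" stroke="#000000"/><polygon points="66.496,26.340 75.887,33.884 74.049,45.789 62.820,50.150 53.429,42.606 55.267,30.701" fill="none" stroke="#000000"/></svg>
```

viewBox `0 0 157.984 228.982` with mm width/height → 1 unit = 1 mm. Flip: y_m = 228.982 − y_svg.

**Shape 1** — `<polyline>` open polyline, stroke `#000000` → cut (S753, F1264). Machine vertices: (152.533,83.771) → (149.013,179.438) → (102.104,193.674) → (71.498,158.273) → (52.373,222.342) → (120.224,63.570). Open path.

**Shape 2** — `<path>` cubic bezier, stroke `#000000` → cut (S753, F1264). Control points (SVG): P0=(35.387,193.202), P1=(41.040,204.351), P2=(122.416,98.459), P3=(99.507,80.984); sampled at t=k/4. Machine vertices: (35.387,35.780) → (51.012,46.153) → (78.158,81.155) → (99.948,121.524) → (99.507,147.998). Open path.

**Shape 3** — `<polygon>` closed polygon, stroke `#000000` → cut (S753, F1264). Machine vertices: (21.675,223.089) → (16.556,126.829) → (147.971,107.563) → (21.675,223.089). Closed: final G1 returns to the first vertex.

**Shape 4** — `<polygon>` regular polygon, stroke `#000000` → cut (S753, F1264). Machine vertices: (66.496,202.642) → (75.887,195.098) → (74.049,183.193) → (62.820,178.832) → (53.429,186.376) → (55.267,198.281) → (66.496,202.642). Closed: final G1 returns to the first vertex.

G21
G90
G0 X152.533 Y83.771
M3 S753
G1 X149.013 Y179.438 F1264
G1 X102.104 Y193.674
G1 X71.498 Y158.273
G1 X52.373 Y222.342
G1 X120.224 Y63.570
M5
G0 X35.387 Y35.780
M3 S753
G1 X51.012 Y46.153 F1264
G1 X78.158 Y81.155
G1 X99.948 Y121.524
G1 X99.507 Y147.998
M5
G0 X21.675 Y223.089
M3 S753
G1 X16.556 Y126.829 F1264
G1 X147.971 Y107.563
G1 X21.675 Y223.089
M5
G0 X66.496 Y202.642
M3 S753
G1 X75.887 Y195.098 F1264
G1 X74.049 Y183.193
G1 X62.820 Y178.832
G1 X53.429 Y186.376
G1 X55.267 Y198.281
G1 X66.496 Y202.642
M5
G0 X0.000 Y0.000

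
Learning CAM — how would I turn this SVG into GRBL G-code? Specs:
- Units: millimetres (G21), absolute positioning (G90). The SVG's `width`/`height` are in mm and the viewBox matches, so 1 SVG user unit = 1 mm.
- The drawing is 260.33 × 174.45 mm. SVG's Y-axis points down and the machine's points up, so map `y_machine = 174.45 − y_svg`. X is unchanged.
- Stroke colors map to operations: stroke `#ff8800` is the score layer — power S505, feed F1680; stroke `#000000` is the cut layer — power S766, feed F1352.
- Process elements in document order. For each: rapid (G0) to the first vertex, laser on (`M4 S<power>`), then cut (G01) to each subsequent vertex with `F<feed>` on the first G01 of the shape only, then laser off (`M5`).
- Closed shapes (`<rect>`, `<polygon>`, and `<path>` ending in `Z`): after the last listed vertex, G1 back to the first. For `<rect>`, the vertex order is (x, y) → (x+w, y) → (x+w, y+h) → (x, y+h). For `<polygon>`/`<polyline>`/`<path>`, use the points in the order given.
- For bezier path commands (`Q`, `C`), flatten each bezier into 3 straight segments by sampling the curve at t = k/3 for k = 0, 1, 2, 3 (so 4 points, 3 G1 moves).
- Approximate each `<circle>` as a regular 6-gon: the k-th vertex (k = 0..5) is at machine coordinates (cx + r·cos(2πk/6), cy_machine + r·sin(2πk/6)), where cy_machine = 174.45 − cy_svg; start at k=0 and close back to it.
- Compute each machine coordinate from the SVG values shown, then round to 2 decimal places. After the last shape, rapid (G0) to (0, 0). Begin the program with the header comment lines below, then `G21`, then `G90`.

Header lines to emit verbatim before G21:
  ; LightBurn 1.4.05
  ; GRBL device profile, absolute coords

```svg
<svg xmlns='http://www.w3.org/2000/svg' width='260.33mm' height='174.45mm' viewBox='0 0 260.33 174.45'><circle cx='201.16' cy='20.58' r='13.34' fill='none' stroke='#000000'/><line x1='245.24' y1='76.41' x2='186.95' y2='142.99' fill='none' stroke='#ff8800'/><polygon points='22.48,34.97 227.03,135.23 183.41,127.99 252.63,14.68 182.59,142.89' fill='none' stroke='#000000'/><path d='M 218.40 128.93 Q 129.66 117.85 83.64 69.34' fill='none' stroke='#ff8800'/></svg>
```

; LightBurn 1.4.05
; GRBL device profile, absolute coords
G21
G90
G0 X214.50 Y153.87
M4 S766
G01 X207.83 Y165.42 F1352
G01 X194.49 Y165.42
G01 X187.82 Y153.87
G01 X194.49 Y142.32
G01 X207.83 Y142.32
G01 X214.50 Y153.87
M5
G0 X245.24 Y98.04
M4 S505
G01 X186.95 Y31.46 F1680
M5
G0 X22.48 Y139.48
M4 S766
G01 X227.03 Y39.22 F1352
G01 X183.41 Y46.46
G01 X252.63 Y159.77
G01 X182.59 Y31.56
G01 X22.48 Y139.48
M5
G0 X218.40 Y45.52
M4 S505
G01 X163.99 Y57.07 F1680
G01 X119.07 Y76.93
G01 X83.64 Y105.11
M5
G0 X0.00 Y0.00

Since the viewBox matches the mm dimensions, user units are millimetres directly. The only transform is the Y-flip y_m = 174.45 − y_svg.

Shape 1 is a circle drawn with `<circle>`. Its stroke #000000 means cut at S766, F1352. After flipping Y the toolpath is (214.50,153.87) → (207.83,165.42) → (194.49,165.42) → (187.82,153.87) → (194.49,142.32) → (207.83,142.32) → (214.50,153.87), returning to the start.

Shape 2 is a line segment drawn with `<line>`. Its stroke #ff8800 means score at S505, F1680. After flipping Y the toolpath is (245.24,98.04) → (186.95,31.46).

Shape 3 is a closed polygon drawn with `<polygon>`. Its stroke #000000 means cut at S766, F1352. After flipping Y the toolpath is (22.48,139.48) → (227.03,39.22) → (183.41,46.46) → (252.63,159.77) → (182.59,31.56) → (22.48,139.48), returning to the start.

Shape 4 is a quadratic bezier drawn with `<path>`. Its stroke #ff8800 means score at S505, F1680. After flipping Y the toolpath is (218.40,45.52) → (163.99,57.07) → (119.07,76.93) → (83.64,105.11).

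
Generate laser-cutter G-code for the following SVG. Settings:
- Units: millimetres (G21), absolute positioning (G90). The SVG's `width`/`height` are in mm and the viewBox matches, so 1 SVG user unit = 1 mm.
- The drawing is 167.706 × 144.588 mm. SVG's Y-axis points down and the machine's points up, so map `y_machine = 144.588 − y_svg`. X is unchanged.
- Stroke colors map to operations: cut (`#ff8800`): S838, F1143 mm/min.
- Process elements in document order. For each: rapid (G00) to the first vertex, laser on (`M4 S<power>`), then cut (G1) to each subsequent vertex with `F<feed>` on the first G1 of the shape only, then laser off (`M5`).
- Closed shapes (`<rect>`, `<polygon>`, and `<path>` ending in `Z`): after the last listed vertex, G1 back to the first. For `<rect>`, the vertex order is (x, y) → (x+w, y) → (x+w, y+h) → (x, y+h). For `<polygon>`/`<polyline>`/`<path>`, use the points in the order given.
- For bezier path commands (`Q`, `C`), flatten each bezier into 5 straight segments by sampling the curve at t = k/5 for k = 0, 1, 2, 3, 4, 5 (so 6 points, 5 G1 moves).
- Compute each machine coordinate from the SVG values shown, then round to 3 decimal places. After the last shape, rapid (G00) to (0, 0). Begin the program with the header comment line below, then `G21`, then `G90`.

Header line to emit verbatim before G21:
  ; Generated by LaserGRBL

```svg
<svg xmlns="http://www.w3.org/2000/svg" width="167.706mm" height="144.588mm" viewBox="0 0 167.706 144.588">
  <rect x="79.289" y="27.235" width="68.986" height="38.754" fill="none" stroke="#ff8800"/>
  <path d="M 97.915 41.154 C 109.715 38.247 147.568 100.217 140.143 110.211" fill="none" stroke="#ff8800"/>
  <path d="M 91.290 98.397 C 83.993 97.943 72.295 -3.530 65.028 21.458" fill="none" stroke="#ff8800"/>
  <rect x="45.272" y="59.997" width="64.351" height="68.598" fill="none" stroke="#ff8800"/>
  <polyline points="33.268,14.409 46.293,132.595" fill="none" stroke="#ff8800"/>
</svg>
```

; Generated by LaserGRBL
G21
G90
G00 X79.289 Y117.353
M4 S838
G1 X148.275 Y117.353 F1143
G1 X148.275 Y78.599
G1 X79.289 Y78.599
G1 X79.289 Y117.353
M5
G00 X97.915 Y103.434
M4 S838
G1 X107.551 Y98.328 F1143
G1 X120.015 Y83.260
G1 X131.885 Y63.840
G1 X139.735 Y45.676
G1 X140.143 Y34.377
M5
G00 X91.290 Y46.191
M4 S838
G1 X86.454 Y56.766 F1143
G1 X80.986 Y80.666
G1 X75.310 Y106.973
G1 X69.849 Y124.767
G1 X65.028 Y123.130
M5
G00 X45.272 Y84.591
M4 S838
G1 X109.623 Y84.591 F1143
G1 X109.623 Y15.993
G1 X45.272 Y15.993
G1 X45.272 Y84.591
M5
G00 X33.268 Y130.179
M4 S838
G1 X46.293 Y11.993 F1143
M5
G00 X0.000 Y0.000

viewBox `0 0 167.706 144.588` with mm width/height → 1 unit = 1 mm. Flip: y_m = 144.588 − y_svg.

**Shape 1** — `<rect>` rectangle, stroke `#ff8800` → cut (S838, F1143). Machine vertices: (79.289,117.353) → (148.275,117.353) → (148.275,78.599) → (79.289,78.599) → (79.289,117.353). Closed: final G1 returns to the first vertex.

**Shape 2** — `<path>` cubic bezier, stroke `#ff8800` → cut (S838, F1143). Control points (SVG): P0=(97.915,41.154), P1=(109.715,38.247), P2=(147.568,100.217), P3=(140.143,110.211); sampled at t=k/5. Machine vertices: (97.915,103.434) → (107.551,98.328) → (120.015,83.260) → (131.885,63.840) → (139.735,45.676) → (140.143,34.377). Open path.

**Shape 3** — `<path>` cubic bezier, stroke `#ff8800` → cut (S838, F1143). Control points (SVG): P0=(91.290,98.397), P1=(83.993,97.943), P2=(72.295,-3.530), P3=(65.028,21.458); sampled at t=k/5. Machine vertices: (91.290,46.191) → (86.454,56.766) → (80.986,80.666) → (75.310,106.973) → (69.849,124.767) → (65.028,123.130). Open path.

**Shape 4** — `<rect>` rectangle, stroke `#ff8800` → cut (S838, F1143). Machine vertices: (45.272,84.591) → (109.623,84.591) → (109.623,15.993) → (45.272,15.993) → (45.272,84.591). Closed: final G1 returns to the first vertex.

**Shape 5** — `<polyline>` line segment, stroke `#ff8800` → cut (S838, F1143). Machine vertices: (33.268,130.179) → (46.293,11.993). Open path.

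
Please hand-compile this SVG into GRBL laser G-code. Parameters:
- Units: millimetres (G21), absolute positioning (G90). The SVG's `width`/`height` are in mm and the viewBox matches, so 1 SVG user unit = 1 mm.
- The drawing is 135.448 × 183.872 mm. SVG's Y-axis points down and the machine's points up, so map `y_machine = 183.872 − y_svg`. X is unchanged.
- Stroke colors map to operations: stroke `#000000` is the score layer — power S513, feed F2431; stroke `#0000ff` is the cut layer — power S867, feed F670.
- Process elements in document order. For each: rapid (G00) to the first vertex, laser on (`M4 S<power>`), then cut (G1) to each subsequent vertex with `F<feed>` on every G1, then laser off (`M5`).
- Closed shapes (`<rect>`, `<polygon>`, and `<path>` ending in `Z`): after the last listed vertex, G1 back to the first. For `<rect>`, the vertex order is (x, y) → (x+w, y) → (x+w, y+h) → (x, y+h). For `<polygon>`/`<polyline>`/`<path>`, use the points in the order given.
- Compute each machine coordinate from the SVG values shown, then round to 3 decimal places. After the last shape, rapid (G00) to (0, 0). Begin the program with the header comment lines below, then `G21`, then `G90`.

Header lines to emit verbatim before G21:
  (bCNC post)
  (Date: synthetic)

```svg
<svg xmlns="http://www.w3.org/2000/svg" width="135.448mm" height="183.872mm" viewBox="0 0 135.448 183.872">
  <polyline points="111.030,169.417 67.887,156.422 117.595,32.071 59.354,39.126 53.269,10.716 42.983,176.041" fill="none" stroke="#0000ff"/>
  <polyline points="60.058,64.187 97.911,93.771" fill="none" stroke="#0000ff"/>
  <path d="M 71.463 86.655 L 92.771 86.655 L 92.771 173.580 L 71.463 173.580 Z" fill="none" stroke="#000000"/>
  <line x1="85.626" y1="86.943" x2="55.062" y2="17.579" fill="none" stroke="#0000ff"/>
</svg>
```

Since the viewBox matches the mm dimensions, user units are millimetres directly. The only transform is the Y-flip y_m = 183.872 − y_svg.

Shape 1 is a open polyline drawn with `<polyline>`. Its stroke #0000ff means cut at S867, F670. After flipping Y the toolpath is (111.030,14.455) → (67.887,27.450) → (117.595,151.801) → (59.354,144.746) → (53.269,173.156) → (42.983,7.831).

Shape 2 is a line segment drawn with `<polyline>`. Its stroke #0000ff means cut at S867, F670. After flipping Y the toolpath is (60.058,119.685) → (97.911,90.101).

Shape 3 is a rectangle drawn with `<path>`. Its stroke #000000 means score at S513, F2431. After flipping Y the toolpath is (71.463,97.217) → (92.771,97.217) → (92.771,10.292) → (71.463,10.292) → (71.463,97.217), returning to the start.

Shape 4 is a line segment drawn with `<line>`. Its stroke #0000ff means cut at S867, F670. After flipping Y the toolpath is (85.626,96.929) → (55.062,166.293).

(bCNC post)
(Date: synthetic)
G21
G90
G00 X111.030 Y14.455
M4 S867
G1 X67.887 Y27.450 F670
G1 X117.595 Y151.801 F670
G1 X59.354 Y144.746 F670
G1 X53.269 Y173.156 F670
G1 X42.983 Y7.831 F670
M5
G00 X60.058 Y119.685
M4 S867
G1 X97.911 Y90.101 F670
M5
G00 X71.463 Y97.217
M4 S513
G1 X92.771 Y97.217 F2431
G1 X92.771 Y10.292 F2431
G1 X71.463 Y10.292 F2431
G1 X71.463 Y97.217 F2431
M5
G00 X85.626 Y96.929
M4 S867
G1 X55.062 Y166.293 F670
M5
G00 X0.000 Y0.000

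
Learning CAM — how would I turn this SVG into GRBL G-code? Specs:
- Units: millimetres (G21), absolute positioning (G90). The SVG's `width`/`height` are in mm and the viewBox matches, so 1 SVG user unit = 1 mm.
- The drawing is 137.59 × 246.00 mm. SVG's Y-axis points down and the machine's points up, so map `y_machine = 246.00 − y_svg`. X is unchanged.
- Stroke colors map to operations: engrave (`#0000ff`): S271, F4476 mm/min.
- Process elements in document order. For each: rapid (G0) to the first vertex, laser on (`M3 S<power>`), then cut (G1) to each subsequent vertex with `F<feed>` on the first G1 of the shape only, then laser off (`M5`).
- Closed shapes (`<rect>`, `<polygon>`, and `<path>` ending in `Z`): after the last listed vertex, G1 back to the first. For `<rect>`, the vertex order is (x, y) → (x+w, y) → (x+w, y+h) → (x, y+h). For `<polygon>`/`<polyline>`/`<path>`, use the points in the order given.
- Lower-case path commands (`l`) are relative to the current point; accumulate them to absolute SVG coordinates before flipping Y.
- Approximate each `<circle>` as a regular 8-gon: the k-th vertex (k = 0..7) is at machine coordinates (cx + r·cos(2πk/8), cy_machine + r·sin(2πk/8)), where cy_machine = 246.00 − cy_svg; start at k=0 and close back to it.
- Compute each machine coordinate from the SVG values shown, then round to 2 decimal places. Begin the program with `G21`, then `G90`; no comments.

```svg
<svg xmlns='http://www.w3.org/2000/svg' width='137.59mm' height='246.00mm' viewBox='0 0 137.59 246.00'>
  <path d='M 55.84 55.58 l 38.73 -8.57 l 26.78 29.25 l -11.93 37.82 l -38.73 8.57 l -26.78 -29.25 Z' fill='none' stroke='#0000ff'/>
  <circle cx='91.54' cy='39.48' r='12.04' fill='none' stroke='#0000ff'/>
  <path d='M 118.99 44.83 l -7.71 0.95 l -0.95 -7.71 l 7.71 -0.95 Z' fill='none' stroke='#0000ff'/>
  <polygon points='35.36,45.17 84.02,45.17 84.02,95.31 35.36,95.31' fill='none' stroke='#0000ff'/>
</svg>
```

1 u = 1 mm; y_m = 246.00 − y.

[1] `<path>` regular polygon, #0000ff→engrave S271 F4476: (55.84,190.42) → (94.57,198.99) → (121.35,169.74) → (109.42,131.92) → (70.69,123.35) → (43.91,152.60) → (55.84,190.42) (closed)

[2] `<circle>` circle, #0000ff→engrave S271 F4476: (103.58,206.52) → (100.05,215.03) → (91.54,218.56) → (83.03,215.03) → (79.50,206.52) → (83.03,198.01) → (91.54,194.48) → (100.05,198.01) → (103.58,206.52) (closed)

[3] `<path>` regular polygon, #0000ff→engrave S271 F4476: (118.99,201.17) → (111.28,200.22) → (110.33,207.93) → (118.04,208.88) → (118.99,201.17) (closed)

[4] `<polygon>` rectangle, #0000ff→engrave S271 F4476: (35.36,200.83) → (84.02,200.83) → (84.02,150.69) → (35.36,150.69) → (35.36,200.83) (closed)

G21
G90
G0 X55.84 Y190.42
M3 S271
G1 X94.57 Y198.99 F4476
G1 X121.35 Y169.74
G1 X109.42 Y131.92
G1 X70.69 Y123.35
G1 X43.91 Y152.60
G1 X55.84 Y190.42
M5
G0 X103.58 Y206.52
M3 S271
G1 X100.05 Y215.03 F4476
G1 X91.54 Y218.56
G1 X83.03 Y215.03
G1 X79.50 Y206.52
G1 X83.03 Y198.01
G1 X91.54 Y194.48
G1 X100.05 Y198.01
G1 X103.58 Y206.52
M5
G0 X118.99 Y201.17
M3 S271
G1 X111.28 Y200.22 F4476
G1 X110.33 Y207.93
G1 X118.04 Y208.88
G1 X118.99 Y201.17
M5
G0 X35.36 Y200.83
M3 S271
G1 X84.02 Y200.83 F4476
G1 X84.02 Y150.69
G1 X35.36 Y150.69
G1 X35.36 Y200.83
M5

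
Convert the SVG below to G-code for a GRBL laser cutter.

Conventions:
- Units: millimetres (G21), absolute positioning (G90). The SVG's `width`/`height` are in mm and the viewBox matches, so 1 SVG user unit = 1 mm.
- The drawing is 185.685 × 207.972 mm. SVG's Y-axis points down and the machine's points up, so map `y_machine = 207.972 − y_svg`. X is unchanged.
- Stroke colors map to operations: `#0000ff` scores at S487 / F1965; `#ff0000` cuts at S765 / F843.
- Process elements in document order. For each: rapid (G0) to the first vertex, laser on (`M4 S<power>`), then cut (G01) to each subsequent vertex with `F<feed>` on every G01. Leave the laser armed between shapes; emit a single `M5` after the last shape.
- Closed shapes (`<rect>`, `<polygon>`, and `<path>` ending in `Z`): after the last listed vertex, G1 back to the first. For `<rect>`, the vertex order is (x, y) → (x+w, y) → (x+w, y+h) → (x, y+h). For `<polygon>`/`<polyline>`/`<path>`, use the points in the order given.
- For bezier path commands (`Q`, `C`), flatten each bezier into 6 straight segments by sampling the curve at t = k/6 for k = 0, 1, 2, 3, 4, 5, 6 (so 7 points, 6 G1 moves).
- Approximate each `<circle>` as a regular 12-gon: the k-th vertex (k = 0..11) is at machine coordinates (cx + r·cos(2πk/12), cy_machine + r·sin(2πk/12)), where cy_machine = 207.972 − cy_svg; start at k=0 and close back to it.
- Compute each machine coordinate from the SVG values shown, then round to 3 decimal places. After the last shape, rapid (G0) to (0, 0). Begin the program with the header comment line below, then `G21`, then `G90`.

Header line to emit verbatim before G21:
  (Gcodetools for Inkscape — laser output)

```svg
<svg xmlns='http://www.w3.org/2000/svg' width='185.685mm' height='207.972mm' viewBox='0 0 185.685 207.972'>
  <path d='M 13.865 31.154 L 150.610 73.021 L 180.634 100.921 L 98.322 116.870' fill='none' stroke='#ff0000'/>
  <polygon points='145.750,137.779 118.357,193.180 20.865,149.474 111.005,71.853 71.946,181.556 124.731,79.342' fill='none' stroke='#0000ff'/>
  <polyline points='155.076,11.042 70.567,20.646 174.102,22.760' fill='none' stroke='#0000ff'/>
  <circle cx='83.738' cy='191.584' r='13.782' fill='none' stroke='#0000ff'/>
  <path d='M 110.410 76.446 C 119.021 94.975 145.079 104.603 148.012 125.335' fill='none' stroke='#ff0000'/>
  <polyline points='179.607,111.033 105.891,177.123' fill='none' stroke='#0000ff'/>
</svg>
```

viewBox `0 0 185.685 207.972` with mm width/height → 1 unit = 1 mm. Flip: y_m = 207.972 − y_svg.

**Shape 1** — `<path>` open polyline, stroke `#ff0000` → cut (S765, F843). Machine vertices: (13.865,176.818) → (150.610,134.951) → (180.634,107.051) → (98.322,91.102). Open path.

**Shape 2** — `<polygon>` closed polygon, stroke `#0000ff` → score (S487, F1965). Machine vertices: (145.750,70.193) → (118.357,14.792) → (20.865,58.498) → (111.005,136.119) → (71.946,26.416) → (124.731,128.630) → (145.750,70.193). Closed: final G1 returns to the first vertex.

**Shape 3** — `<polyline>` open polyline, stroke `#0000ff` → score (S487, F1965). Machine vertices: (155.076,196.930) → (70.567,187.326) → (174.102,185.212). Open path.

**Shape 4** — `<circle>` circle, stroke `#0000ff` → score (S487, F1965). Machine vertices: (97.520,16.388) → (95.674,23.279) → (90.629,28.324) → (83.738,30.170) → (76.847,28.324) → (71.802,23.279) → (69.956,16.388) → (71.802,9.497) → (76.847,4.452) → (83.738,2.606) → (90.629,4.452) → (95.674,9.497) → (97.520,16.388). Closed: final G1 returns to the first vertex.

**Shape 5** — `<path>` cubic bezier, stroke `#ff0000` → cut (S765, F843). Control points (SVG): P0=(110.410,76.446), P1=(119.021,94.975), P2=(145.079,104.603), P3=(148.012,125.335); sampled at t=k/6. Machine vertices: (110.410,131.526) → (115.982,122.911) → (123.334,115.223) → (131.340,107.908) → (138.873,100.409) → (144.806,92.170) → (148.012,82.637). Open path.

**Shape 6** — `<polyline>` line segment, stroke `#0000ff` → score (S487, F1965). Machine vertices: (179.607,96.939) → (105.891,30.849). Open path.

(Gcodetools for Inkscape — laser output)
G21
G90
G0 X13.865 Y176.818
M4 S765
G01 X150.610 Y134.951 F843
G01 X180.634 Y107.051 F843
G01 X98.322 Y91.102 F843
G0 X145.750 Y70.193
M4 S487
G01 X118.357 Y14.792 F1965
G01 X20.865 Y58.498 F1965
G01 X111.005 Y136.119 F1965
G01 X71.946 Y26.416 F1965
G01 X124.731 Y128.630 F1965
G01 X145.750 Y70.193 F1965
G0 X155.076 Y196.930
M4 S487
G01 X70.567 Y187.326 F1965
G01 X174.102 Y185.212 F1965
G0 X97.520 Y16.388
M4 S487
G01 X95.674 Y23.279 F1965
G01 X90.629 Y28.324 F1965
G01 X83.738 Y30.170 F1965
G01 X76.847 Y28.324 F1965
G01 X71.802 Y23.279 F1965
G01 X69.956 Y16.388 F1965
G01 X71.802 Y9.497 F1965
G01 X76.847 Y4.452 F1965
G01 X83.738 Y2.606 F1965
G01 X90.629 Y4.452 F1965
G01 X95.674 Y9.497 F1965
G01 X97.520 Y16.388 F1965
G0 X110.410 Y131.526
M4 S765
G01 X115.982 Y122.911 F843
G01 X123.334 Y115.223 F843
G01 X131.340 Y107.908 F843
G01 X138.873 Y100.409 F843
G01 X144.806 Y92.170 F843
G01 X148.012 Y82.637 F843
G0 X179.607 Y96.939
M4 S487
G01 X105.891 Y30.849 F1965
M5
G0 X0.000 Y0.000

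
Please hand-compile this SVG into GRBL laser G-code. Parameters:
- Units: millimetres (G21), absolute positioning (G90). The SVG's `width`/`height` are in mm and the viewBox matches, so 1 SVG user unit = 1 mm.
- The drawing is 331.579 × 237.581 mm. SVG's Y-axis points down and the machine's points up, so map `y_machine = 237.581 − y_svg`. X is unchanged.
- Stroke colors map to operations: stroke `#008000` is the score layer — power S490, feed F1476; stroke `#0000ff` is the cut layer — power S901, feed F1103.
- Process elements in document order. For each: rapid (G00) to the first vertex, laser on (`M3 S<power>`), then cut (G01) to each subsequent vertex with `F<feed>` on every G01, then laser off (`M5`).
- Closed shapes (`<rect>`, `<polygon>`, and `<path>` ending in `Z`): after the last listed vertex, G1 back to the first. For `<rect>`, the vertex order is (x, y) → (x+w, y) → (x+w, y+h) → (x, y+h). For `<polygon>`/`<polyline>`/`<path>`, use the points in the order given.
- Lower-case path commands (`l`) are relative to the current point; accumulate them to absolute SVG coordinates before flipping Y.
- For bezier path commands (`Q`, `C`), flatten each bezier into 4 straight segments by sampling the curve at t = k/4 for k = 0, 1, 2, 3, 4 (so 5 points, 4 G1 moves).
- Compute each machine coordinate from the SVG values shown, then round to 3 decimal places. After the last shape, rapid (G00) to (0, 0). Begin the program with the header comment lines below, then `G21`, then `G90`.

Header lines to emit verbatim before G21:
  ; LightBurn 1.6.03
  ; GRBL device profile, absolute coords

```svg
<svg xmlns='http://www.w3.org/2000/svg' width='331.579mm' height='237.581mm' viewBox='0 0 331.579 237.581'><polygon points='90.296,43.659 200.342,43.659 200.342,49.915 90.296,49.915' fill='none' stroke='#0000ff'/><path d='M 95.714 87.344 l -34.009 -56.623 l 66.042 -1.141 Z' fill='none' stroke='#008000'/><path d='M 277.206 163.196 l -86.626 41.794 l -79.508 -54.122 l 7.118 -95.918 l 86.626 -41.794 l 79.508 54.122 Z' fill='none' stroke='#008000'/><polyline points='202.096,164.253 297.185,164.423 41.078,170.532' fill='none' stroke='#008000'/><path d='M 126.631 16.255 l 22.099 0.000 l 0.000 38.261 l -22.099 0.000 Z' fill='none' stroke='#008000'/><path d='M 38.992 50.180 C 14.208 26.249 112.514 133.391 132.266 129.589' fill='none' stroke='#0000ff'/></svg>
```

viewBox `0 0 331.579 237.581` with mm width/height → 1 unit = 1 mm. Flip: y_m = 237.581 − y_svg.

**Shape 1** — `<polygon>` rectangle, stroke `#0000ff` → cut (S901, F1103). Machine vertices: (90.296,193.922) → (200.342,193.922) → (200.342,187.666) → (90.296,187.666) → (90.296,193.922). Closed: final G1 returns to the first vertex.

**Shape 2** — `<path>` regular polygon, stroke `#008000` → score (S490, F1476). Machine vertices: (95.714,150.237) → (61.705,206.860) → (127.747,208.001) → (95.714,150.237). Closed: final G1 returns to the first vertex.

**Shape 3** — `<path>` regular polygon, stroke `#008000` → score (S490, F1476). Machine vertices: (277.206,74.385) → (190.580,32.591) → (111.072,86.713) → (118.190,182.631) → (204.816,224.425) → (284.324,170.303) → (277.206,74.385). Closed: final G1 returns to the first vertex.

**Shape 4** — `<polyline>` open polyline, stroke `#008000` → score (S490, F1476). Machine vertices: (202.096,73.328) → (297.185,73.158) → (41.078,67.049). Open path.

**Shape 5** — `<path>` rectangle, stroke `#008000` → score (S490, F1476). Machine vertices: (126.631,221.326) → (148.730,221.326) → (148.730,183.065) → (126.631,183.065) → (126.631,221.326). Closed: final G1 returns to the first vertex.

**Shape 6** — `<path>` cubic bezier, stroke `#0000ff` → cut (S901, F1103). Control points (SVG): P0=(38.992,50.180), P1=(14.208,26.249), P2=(112.514,133.391), P3=(132.266,129.589); sampled at t=k/4. Machine vertices: (38.992,187.401) → (40.333,184.555) → (68.928,155.245) → (105.874,122.161) → (132.266,107.992). Open path.

; LightBurn 1.6.03
; GRBL device profile, absolute coords
G21
G90
G00 X90.296 Y193.922
M3 S901
G01 X200.342 Y193.922 F1103
G01 X200.342 Y187.666 F1103
G01 X90.296 Y187.666 F1103
G01 X90.296 Y193.922 F1103
M5
G00 X95.714 Y150.237
M3 S490
G01 X61.705 Y206.860 F1476
G01 X127.747 Y208.001 F1476
G01 X95.714 Y150.237 F1476
M5
G00 X277.206 Y74.385
M3 S490
G01 X190.580 Y32.591 F1476
G01 X111.072 Y86.713 F1476
G01 X118.190 Y182.631 F1476
G01 X204.816 Y224.425 F1476
G01 X284.324 Y170.303 F1476
G01 X277.206 Y74.385 F1476
M5
G00 X202.096 Y73.328
M3 S490
G01 X297.185 Y73.158 F1476
G01 X41.078 Y67.049 F1476
M5
G00 X126.631 Y221.326
M3 S490
G01 X148.730 Y221.326 F1476
G01 X148.730 Y183.065 F1476
G01 X126.631 Y183.065 F1476
G01 X126.631 Y221.326 F1476
M5
G00 X38.992 Y187.401
M3 S901
G01 X40.333 Y184.555 F1103
G01 X68.928 Y155.245 F1103
G01 X105.874 Y122.161 F1103
G01 X132.266 Y107.992 F1103
M5
G00 X0.000 Y0.000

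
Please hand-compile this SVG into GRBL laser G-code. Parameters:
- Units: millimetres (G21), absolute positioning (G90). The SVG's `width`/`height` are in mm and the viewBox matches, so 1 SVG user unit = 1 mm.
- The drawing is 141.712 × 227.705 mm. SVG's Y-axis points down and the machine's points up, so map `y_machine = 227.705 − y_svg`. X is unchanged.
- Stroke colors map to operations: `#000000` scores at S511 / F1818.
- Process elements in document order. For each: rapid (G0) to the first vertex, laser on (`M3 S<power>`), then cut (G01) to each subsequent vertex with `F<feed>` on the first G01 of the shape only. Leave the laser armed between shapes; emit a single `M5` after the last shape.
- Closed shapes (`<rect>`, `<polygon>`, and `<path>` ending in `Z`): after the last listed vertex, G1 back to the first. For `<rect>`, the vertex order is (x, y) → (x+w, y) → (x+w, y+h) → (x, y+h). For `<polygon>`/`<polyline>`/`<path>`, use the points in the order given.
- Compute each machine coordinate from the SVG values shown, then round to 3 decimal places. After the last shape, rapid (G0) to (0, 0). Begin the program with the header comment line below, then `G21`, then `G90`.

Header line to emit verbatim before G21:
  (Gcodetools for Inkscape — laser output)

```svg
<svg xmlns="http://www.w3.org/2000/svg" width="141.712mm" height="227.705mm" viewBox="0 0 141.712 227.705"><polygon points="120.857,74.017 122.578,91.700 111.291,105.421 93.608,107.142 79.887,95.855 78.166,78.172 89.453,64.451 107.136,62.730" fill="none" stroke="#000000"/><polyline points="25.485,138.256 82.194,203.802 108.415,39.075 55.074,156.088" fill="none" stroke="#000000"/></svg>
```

Since the viewBox matches the mm dimensions, user units are millimetres directly. The only transform is the Y-flip y_m = 227.705 − y_svg.

Shape 1 is a regular polygon drawn with `<polygon>`. Its stroke #000000 means score at S511, F1818. After flipping Y the toolpath is (120.857,153.688) → (122.578,136.005) → (111.291,122.284) → (93.608,120.563) → (79.887,131.850) → (78.166,149.533) → (89.453,163.254) → (107.136,164.975) → (120.857,153.688), returning to the start.

Shape 2 is a open polyline drawn with `<polyline>`. Its stroke #000000 means score at S511, F1818. After flipping Y the toolpath is (25.485,89.449) → (82.194,23.903) → (108.415,188.630) → (55.074,71.617).

(Gcodetools for Inkscape — laser output)
G21
G90
G0 X120.857 Y153.688
M3 S511
G01 X122.578 Y136.005 F1818
G01 X111.291 Y122.284
G01 X93.608 Y120.563
G01 X79.887 Y131.850
G01 X78.166 Y149.533
G01 X89.453 Y163.254
G01 X107.136 Y164.975
G01 X120.857 Y153.688
G0 X25.485 Y89.449
M3 S511
G01 X82.194 Y23.903 F1818
G01 X108.415 Y188.630
G01 X55.074 Y71.617
M5
G0 X0.000 Y0.000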